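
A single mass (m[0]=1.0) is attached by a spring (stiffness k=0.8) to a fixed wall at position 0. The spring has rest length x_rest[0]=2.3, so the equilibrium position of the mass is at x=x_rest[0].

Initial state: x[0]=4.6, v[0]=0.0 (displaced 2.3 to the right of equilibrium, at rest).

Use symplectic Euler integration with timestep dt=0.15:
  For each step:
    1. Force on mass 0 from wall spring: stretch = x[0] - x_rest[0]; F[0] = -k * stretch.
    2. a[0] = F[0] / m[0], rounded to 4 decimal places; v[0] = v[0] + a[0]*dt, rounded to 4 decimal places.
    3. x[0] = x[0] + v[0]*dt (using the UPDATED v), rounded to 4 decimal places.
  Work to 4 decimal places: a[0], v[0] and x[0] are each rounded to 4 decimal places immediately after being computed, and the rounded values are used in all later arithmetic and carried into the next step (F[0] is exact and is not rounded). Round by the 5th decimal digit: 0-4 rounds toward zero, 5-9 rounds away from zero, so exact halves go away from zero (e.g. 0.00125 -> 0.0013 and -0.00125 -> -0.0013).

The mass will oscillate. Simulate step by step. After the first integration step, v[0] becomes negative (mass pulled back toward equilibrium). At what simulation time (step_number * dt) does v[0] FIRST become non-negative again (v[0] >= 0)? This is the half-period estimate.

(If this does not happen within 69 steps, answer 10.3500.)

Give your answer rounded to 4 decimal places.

Step 0: x=[4.6000] v=[0.0000]
Step 1: x=[4.5586] v=[-0.2760]
Step 2: x=[4.4766] v=[-0.5470]
Step 3: x=[4.3554] v=[-0.8082]
Step 4: x=[4.1972] v=[-1.0548]
Step 5: x=[4.0048] v=[-1.2825]
Step 6: x=[3.7817] v=[-1.4871]
Step 7: x=[3.5320] v=[-1.6649]
Step 8: x=[3.2601] v=[-1.8127]
Step 9: x=[2.9709] v=[-1.9279]
Step 10: x=[2.6696] v=[-2.0084]
Step 11: x=[2.3617] v=[-2.0528]
Step 12: x=[2.0527] v=[-2.0602]
Step 13: x=[1.7481] v=[-2.0305]
Step 14: x=[1.4535] v=[-1.9643]
Step 15: x=[1.1741] v=[-1.8627]
Step 16: x=[0.9150] v=[-1.7276]
Step 17: x=[0.6808] v=[-1.5614]
Step 18: x=[0.4757] v=[-1.3671]
Step 19: x=[0.3035] v=[-1.1482]
Step 20: x=[0.1672] v=[-0.9086]
Step 21: x=[0.0693] v=[-0.6527]
Step 22: x=[0.0116] v=[-0.3850]
Step 23: x=[-0.0050] v=[-0.1104]
Step 24: x=[0.0199] v=[0.1662]
First v>=0 after going negative at step 24, time=3.6000

Answer: 3.6000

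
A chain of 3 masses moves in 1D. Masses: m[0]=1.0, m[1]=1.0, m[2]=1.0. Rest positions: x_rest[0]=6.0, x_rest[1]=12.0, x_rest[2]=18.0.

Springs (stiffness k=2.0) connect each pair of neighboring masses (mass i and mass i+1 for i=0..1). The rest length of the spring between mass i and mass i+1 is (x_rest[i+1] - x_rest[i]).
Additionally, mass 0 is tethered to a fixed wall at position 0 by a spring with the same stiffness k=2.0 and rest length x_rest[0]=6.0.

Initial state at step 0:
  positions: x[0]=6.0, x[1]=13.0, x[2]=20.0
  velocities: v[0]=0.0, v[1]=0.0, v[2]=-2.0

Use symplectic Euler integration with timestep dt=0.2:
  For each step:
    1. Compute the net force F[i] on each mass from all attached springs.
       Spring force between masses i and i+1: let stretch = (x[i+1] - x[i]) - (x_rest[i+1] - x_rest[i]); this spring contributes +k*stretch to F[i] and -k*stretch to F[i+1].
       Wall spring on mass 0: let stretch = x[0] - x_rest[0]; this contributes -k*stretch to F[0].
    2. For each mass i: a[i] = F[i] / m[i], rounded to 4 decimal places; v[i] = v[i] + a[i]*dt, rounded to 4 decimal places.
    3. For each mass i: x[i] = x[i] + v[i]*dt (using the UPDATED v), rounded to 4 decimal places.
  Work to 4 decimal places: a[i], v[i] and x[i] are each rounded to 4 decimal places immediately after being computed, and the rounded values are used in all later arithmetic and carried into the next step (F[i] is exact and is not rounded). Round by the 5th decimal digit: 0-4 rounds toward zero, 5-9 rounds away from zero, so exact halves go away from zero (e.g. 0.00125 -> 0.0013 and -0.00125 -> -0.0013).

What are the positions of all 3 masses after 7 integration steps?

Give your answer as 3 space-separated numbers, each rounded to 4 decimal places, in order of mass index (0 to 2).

Step 0: x=[6.0000 13.0000 20.0000] v=[0.0000 0.0000 -2.0000]
Step 1: x=[6.0800 13.0000 19.5200] v=[0.4000 0.0000 -2.4000]
Step 2: x=[6.2272 12.9680 18.9984] v=[0.7360 -0.1600 -2.6080]
Step 3: x=[6.4155 12.8792 18.4744] v=[0.9414 -0.4442 -2.6202]
Step 4: x=[6.6076 12.7209 17.9827] v=[0.9607 -0.7916 -2.4583]
Step 5: x=[6.7602 12.4945 17.5501] v=[0.7630 -1.1322 -2.1630]
Step 6: x=[6.8307 12.2138 17.1931] v=[0.3526 -1.4037 -1.7852]
Step 7: x=[6.7854 11.9008 16.9177] v=[-0.2264 -1.5652 -1.3769]

Answer: 6.7854 11.9008 16.9177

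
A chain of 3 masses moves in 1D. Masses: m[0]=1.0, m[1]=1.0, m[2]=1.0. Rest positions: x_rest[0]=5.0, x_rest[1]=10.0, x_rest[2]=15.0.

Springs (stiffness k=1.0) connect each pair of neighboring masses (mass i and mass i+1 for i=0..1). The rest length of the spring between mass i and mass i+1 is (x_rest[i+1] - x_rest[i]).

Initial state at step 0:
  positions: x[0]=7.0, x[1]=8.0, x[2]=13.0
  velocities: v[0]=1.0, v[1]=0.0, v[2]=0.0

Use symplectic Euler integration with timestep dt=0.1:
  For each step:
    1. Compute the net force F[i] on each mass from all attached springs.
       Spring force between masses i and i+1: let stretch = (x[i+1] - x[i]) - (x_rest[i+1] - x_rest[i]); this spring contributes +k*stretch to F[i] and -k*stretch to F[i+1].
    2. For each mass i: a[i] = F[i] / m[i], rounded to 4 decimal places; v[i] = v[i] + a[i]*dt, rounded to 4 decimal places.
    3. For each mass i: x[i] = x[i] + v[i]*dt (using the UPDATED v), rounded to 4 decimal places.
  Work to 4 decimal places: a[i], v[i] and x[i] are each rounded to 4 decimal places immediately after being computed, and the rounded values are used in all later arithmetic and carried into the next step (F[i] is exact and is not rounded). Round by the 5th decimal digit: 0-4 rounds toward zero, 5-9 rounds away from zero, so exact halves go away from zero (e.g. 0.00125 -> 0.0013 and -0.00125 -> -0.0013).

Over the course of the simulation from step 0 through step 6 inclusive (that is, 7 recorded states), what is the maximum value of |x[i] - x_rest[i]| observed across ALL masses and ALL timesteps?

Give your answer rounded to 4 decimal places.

Answer: 2.0798

Derivation:
Step 0: x=[7.0000 8.0000 13.0000] v=[1.0000 0.0000 0.0000]
Step 1: x=[7.0600 8.0400 13.0000] v=[0.6000 0.4000 0.0000]
Step 2: x=[7.0798 8.1198 13.0004] v=[0.1980 0.7980 0.0040]
Step 3: x=[7.0600 8.2380 13.0020] v=[-0.1980 1.1821 0.0159]
Step 4: x=[7.0020 8.3921 13.0060] v=[-0.5802 1.5407 0.0395]
Step 5: x=[6.9079 8.5784 13.0138] v=[-0.9412 1.8631 0.0781]
Step 6: x=[6.7805 8.7924 13.0273] v=[-1.2742 2.1396 0.1346]
Max displacement = 2.0798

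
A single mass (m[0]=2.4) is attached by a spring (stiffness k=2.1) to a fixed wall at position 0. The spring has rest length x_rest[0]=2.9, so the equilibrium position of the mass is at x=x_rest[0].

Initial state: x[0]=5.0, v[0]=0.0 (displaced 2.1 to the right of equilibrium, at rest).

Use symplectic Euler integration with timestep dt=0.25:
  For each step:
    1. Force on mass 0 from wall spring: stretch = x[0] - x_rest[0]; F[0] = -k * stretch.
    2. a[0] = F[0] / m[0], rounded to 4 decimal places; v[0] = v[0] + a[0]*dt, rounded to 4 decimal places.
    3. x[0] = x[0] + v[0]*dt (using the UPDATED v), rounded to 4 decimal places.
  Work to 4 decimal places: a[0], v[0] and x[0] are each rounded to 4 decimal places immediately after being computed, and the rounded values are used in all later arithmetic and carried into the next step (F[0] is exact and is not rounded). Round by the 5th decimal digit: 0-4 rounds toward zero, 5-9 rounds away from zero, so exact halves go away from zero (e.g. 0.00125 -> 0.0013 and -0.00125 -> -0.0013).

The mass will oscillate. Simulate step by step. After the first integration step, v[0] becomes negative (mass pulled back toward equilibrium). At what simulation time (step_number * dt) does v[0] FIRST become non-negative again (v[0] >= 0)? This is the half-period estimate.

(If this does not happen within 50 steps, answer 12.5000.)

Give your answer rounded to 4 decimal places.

Answer: 3.5000

Derivation:
Step 0: x=[5.0000] v=[0.0000]
Step 1: x=[4.8852] v=[-0.4594]
Step 2: x=[4.6618] v=[-0.8937]
Step 3: x=[4.3420] v=[-1.2791]
Step 4: x=[3.9434] v=[-1.5946]
Step 5: x=[3.4877] v=[-1.8229]
Step 6: x=[2.9998] v=[-1.9515]
Step 7: x=[2.5065] v=[-1.9733]
Step 8: x=[2.0347] v=[-1.8872]
Step 9: x=[1.6102] v=[-1.6979]
Step 10: x=[1.2563] v=[-1.4158]
Step 11: x=[0.9922] v=[-1.0563]
Step 12: x=[0.8325] v=[-0.6390]
Step 13: x=[0.7858] v=[-0.1867]
Step 14: x=[0.8548] v=[0.2758]
First v>=0 after going negative at step 14, time=3.5000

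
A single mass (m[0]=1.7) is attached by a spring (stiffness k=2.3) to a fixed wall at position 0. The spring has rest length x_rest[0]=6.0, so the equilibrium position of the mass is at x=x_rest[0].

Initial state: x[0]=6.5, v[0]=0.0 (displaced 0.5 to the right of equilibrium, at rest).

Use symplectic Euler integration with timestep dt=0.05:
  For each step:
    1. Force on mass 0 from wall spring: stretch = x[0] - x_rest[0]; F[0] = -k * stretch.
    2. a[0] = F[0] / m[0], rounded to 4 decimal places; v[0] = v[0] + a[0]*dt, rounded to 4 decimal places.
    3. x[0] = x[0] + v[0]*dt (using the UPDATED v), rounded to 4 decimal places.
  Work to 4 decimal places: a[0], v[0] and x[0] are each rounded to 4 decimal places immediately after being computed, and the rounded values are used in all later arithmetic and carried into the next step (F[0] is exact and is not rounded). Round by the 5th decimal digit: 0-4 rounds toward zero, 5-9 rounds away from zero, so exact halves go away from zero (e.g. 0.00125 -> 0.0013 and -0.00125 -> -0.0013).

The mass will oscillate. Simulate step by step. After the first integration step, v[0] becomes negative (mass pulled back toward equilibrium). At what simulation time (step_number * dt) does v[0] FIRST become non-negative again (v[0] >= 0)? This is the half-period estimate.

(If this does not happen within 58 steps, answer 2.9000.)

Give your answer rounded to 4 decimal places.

Step 0: x=[6.5000] v=[0.0000]
Step 1: x=[6.4983] v=[-0.0338]
Step 2: x=[6.4949] v=[-0.0675]
Step 3: x=[6.4899] v=[-0.1010]
Step 4: x=[6.4832] v=[-0.1341]
Step 5: x=[6.4749] v=[-0.1668]
Step 6: x=[6.4650] v=[-0.1989]
Step 7: x=[6.4535] v=[-0.2304]
Step 8: x=[6.4404] v=[-0.2611]
Step 9: x=[6.4259] v=[-0.2909]
Step 10: x=[6.4099] v=[-0.3197]
Step 11: x=[6.3925] v=[-0.3474]
Step 12: x=[6.3738] v=[-0.3740]
Step 13: x=[6.3538] v=[-0.3993]
Step 14: x=[6.3326] v=[-0.4232]
Step 15: x=[6.3103] v=[-0.4457]
Step 16: x=[6.2870] v=[-0.4667]
Step 17: x=[6.2627] v=[-0.4861]
Step 18: x=[6.2375] v=[-0.5039]
Step 19: x=[6.2115] v=[-0.5200]
Step 20: x=[6.1848] v=[-0.5343]
Step 21: x=[6.1575] v=[-0.5468]
Step 22: x=[6.1296] v=[-0.5575]
Step 23: x=[6.1013] v=[-0.5663]
Step 24: x=[6.0726] v=[-0.5732]
Step 25: x=[6.0437] v=[-0.5781]
Step 26: x=[6.0146] v=[-0.5811]
Step 27: x=[5.9855] v=[-0.5821]
Step 28: x=[5.9564] v=[-0.5811]
Step 29: x=[5.9275] v=[-0.5782]
Step 30: x=[5.8988] v=[-0.5733]
Step 31: x=[5.8705] v=[-0.5665]
Step 32: x=[5.8426] v=[-0.5577]
Step 33: x=[5.8152] v=[-0.5471]
Step 34: x=[5.7885] v=[-0.5346]
Step 35: x=[5.7625] v=[-0.5203]
Step 36: x=[5.7373] v=[-0.5042]
Step 37: x=[5.7130] v=[-0.4864]
Step 38: x=[5.6897] v=[-0.4670]
Step 39: x=[5.6674] v=[-0.4460]
Step 40: x=[5.6462] v=[-0.4235]
Step 41: x=[5.6262] v=[-0.3996]
Step 42: x=[5.6075] v=[-0.3743]
Step 43: x=[5.5901] v=[-0.3478]
Step 44: x=[5.5741] v=[-0.3201]
Step 45: x=[5.5595] v=[-0.2913]
Step 46: x=[5.5464] v=[-0.2615]
Step 47: x=[5.5349] v=[-0.2308]
Step 48: x=[5.5249] v=[-0.1993]
Step 49: x=[5.5165] v=[-0.1672]
Step 50: x=[5.5098] v=[-0.1345]
Step 51: x=[5.5047] v=[-0.1013]
Step 52: x=[5.5013] v=[-0.0678]
Step 53: x=[5.4996] v=[-0.0341]
Step 54: x=[5.4996] v=[-0.0003]
Step 55: x=[5.5013] v=[0.0336]
First v>=0 after going negative at step 55, time=2.7500

Answer: 2.7500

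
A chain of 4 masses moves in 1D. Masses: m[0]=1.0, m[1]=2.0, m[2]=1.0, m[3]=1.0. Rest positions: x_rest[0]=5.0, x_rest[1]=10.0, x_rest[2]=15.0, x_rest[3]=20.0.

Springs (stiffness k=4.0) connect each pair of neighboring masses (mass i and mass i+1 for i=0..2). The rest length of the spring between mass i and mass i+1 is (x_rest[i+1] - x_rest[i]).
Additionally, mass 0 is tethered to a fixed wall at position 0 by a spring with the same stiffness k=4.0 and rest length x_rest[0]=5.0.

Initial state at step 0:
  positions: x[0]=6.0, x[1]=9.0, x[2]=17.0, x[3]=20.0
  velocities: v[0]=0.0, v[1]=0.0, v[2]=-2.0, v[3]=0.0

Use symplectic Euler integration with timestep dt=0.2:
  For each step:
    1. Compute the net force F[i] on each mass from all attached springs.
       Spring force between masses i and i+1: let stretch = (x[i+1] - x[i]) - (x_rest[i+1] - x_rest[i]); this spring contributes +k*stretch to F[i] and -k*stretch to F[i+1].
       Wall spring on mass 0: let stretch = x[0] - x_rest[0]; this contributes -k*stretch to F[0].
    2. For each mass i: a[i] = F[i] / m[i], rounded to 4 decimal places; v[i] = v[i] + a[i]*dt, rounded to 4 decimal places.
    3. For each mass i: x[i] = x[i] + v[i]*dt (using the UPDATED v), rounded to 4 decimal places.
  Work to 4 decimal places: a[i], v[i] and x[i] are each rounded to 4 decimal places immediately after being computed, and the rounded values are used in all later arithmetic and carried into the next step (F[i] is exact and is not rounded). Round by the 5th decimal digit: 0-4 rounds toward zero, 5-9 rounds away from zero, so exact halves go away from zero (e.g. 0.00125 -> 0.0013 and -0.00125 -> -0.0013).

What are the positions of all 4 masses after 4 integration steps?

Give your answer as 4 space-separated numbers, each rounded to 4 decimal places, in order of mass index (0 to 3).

Answer: 3.8062 10.7515 12.7985 20.6169

Derivation:
Step 0: x=[6.0000 9.0000 17.0000 20.0000] v=[0.0000 0.0000 -2.0000 0.0000]
Step 1: x=[5.5200 9.4000 15.8000 20.3200] v=[-2.4000 2.0000 -6.0000 1.6000]
Step 2: x=[4.7776 10.0016 14.2992 20.7168] v=[-3.7120 3.0080 -7.5040 1.9840]
Step 3: x=[4.1066 10.5291 13.1376 20.8868] v=[-3.3549 2.6374 -5.8080 0.8499]
Step 4: x=[3.8062 10.7515 12.7985 20.6169] v=[-1.5022 1.1118 -1.6954 -1.3495]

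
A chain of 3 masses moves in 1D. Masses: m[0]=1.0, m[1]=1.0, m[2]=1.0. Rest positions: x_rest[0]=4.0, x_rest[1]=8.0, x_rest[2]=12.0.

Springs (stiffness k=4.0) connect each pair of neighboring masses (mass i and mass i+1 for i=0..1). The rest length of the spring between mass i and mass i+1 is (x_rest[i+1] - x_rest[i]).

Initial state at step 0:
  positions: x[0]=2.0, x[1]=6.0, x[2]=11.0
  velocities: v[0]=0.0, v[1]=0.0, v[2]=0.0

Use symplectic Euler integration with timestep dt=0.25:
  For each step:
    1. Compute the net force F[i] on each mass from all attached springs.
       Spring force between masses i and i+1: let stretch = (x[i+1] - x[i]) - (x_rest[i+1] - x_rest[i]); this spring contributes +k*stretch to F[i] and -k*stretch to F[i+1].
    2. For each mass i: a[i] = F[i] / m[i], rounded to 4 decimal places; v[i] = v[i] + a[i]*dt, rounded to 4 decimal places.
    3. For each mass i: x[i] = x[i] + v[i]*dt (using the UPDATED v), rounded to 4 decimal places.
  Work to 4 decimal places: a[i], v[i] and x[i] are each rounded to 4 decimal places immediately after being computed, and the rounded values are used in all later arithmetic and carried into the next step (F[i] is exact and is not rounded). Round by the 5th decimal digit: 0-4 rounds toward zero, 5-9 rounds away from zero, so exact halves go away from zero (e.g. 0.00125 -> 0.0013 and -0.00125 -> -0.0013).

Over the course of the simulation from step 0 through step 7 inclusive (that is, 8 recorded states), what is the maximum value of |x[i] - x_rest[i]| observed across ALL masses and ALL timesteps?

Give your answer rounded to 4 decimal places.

Step 0: x=[2.0000 6.0000 11.0000] v=[0.0000 0.0000 0.0000]
Step 1: x=[2.0000 6.2500 10.7500] v=[0.0000 1.0000 -1.0000]
Step 2: x=[2.0625 6.5625 10.3750] v=[0.2500 1.2500 -1.5000]
Step 3: x=[2.2500 6.7031 10.0469] v=[0.7500 0.5625 -1.3125]
Step 4: x=[2.5508 6.5664 9.8828] v=[1.2031 -0.5468 -0.6563]
Step 5: x=[2.8555 6.2549 9.8896] v=[1.2187 -1.2460 0.0273]
Step 6: x=[3.0100 6.0022 9.9878] v=[0.6181 -1.0107 0.3926]
Step 7: x=[2.9126 5.9979 10.0896] v=[-0.3897 -0.0173 0.4070]
Max displacement = 2.1172

Answer: 2.1172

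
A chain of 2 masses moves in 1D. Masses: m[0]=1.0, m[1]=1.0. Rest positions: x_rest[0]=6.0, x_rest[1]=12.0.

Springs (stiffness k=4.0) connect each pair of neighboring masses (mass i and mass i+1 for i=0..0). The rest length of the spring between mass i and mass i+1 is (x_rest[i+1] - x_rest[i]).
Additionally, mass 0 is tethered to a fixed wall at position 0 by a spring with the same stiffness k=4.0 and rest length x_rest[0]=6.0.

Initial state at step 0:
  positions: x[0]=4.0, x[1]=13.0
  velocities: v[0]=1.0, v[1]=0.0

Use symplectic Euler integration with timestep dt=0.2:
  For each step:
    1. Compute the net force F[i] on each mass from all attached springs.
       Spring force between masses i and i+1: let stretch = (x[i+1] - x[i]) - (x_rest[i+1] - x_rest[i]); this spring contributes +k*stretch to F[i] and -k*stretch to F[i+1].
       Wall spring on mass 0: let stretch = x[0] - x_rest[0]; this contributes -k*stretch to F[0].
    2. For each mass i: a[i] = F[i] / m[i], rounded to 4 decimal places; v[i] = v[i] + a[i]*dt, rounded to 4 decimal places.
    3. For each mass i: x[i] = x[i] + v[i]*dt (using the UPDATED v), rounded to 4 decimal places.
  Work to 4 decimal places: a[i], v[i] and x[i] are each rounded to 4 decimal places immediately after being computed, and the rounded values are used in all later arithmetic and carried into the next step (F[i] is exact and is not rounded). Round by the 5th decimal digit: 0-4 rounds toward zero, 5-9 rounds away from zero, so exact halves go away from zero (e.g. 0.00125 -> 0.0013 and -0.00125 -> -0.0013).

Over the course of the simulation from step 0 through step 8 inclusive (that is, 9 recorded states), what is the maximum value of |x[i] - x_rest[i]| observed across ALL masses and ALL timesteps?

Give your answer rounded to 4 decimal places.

Answer: 2.2275

Derivation:
Step 0: x=[4.0000 13.0000] v=[1.0000 0.0000]
Step 1: x=[5.0000 12.5200] v=[5.0000 -2.4000]
Step 2: x=[6.4032 11.7968] v=[7.0160 -3.6160]
Step 3: x=[7.6449 11.1706] v=[6.2083 -3.1309]
Step 4: x=[8.2275 10.9403] v=[2.9129 -1.1515]
Step 5: x=[7.9277 11.2360] v=[-1.4989 1.4783]
Step 6: x=[6.8888 11.9623] v=[-5.1944 3.6317]
Step 7: x=[5.5595 12.8369] v=[-6.6466 4.3729]
Step 8: x=[4.5050 13.5071] v=[-5.2723 3.3510]
Max displacement = 2.2275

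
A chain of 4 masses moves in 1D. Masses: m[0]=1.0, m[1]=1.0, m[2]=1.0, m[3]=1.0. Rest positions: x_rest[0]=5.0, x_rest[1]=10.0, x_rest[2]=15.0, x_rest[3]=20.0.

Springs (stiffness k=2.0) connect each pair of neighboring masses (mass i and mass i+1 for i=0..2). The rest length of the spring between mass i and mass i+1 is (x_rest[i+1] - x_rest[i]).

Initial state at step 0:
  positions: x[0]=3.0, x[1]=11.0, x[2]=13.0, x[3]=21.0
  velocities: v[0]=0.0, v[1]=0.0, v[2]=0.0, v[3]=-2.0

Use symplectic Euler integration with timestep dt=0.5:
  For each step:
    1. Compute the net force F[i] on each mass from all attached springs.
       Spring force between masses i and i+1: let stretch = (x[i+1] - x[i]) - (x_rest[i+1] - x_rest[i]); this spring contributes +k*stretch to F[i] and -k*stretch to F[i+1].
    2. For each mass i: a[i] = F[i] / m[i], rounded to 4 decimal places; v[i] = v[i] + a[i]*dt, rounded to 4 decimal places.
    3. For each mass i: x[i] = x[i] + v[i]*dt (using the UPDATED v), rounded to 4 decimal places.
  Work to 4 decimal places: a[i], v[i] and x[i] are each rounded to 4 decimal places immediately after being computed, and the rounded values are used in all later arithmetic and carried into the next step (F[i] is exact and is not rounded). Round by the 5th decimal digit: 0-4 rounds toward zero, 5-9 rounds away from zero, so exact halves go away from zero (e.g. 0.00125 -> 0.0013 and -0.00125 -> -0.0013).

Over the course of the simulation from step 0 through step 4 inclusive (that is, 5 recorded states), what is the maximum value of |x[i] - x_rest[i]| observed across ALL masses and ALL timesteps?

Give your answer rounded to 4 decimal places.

Step 0: x=[3.0000 11.0000 13.0000 21.0000] v=[0.0000 0.0000 0.0000 -2.0000]
Step 1: x=[4.5000 8.0000 16.0000 18.5000] v=[3.0000 -6.0000 6.0000 -5.0000]
Step 2: x=[5.2500 7.2500 16.2500 17.2500] v=[1.5000 -1.5000 0.5000 -2.5000]
Step 3: x=[4.5000 10.0000 12.5000 18.0000] v=[-1.5000 5.5000 -7.5000 1.5000]
Step 4: x=[4.0000 11.2500 10.2500 18.5000] v=[-1.0000 2.5000 -4.5000 1.0000]
Max displacement = 4.7500

Answer: 4.7500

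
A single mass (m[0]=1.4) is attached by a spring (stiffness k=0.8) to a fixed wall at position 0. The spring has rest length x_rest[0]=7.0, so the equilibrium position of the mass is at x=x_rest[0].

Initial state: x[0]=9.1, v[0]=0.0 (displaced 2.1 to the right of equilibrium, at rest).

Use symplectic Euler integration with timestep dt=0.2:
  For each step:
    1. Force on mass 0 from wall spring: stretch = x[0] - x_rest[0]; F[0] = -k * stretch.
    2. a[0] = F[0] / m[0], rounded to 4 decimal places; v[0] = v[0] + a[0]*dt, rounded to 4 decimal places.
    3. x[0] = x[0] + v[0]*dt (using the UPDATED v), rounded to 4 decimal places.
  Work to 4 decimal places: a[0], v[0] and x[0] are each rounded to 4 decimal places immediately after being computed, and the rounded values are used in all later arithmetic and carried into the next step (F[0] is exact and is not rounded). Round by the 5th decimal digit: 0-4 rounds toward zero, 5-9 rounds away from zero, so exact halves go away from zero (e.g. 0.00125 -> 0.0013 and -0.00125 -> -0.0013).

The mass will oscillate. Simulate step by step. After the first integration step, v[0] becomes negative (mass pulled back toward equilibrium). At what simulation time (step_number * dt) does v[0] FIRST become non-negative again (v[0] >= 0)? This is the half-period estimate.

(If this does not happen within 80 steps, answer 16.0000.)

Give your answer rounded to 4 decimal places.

Answer: 4.2000

Derivation:
Step 0: x=[9.1000] v=[0.0000]
Step 1: x=[9.0520] v=[-0.2400]
Step 2: x=[8.9571] v=[-0.4745]
Step 3: x=[8.8175] v=[-0.6982]
Step 4: x=[8.6363] v=[-0.9059]
Step 5: x=[8.4177] v=[-1.0929]
Step 6: x=[8.1667] v=[-1.2549]
Step 7: x=[7.8891] v=[-1.3882]
Step 8: x=[7.5911] v=[-1.4898]
Step 9: x=[7.2796] v=[-1.5574]
Step 10: x=[6.9617] v=[-1.5894]
Step 11: x=[6.6447] v=[-1.5850]
Step 12: x=[6.3358] v=[-1.5444]
Step 13: x=[6.0421] v=[-1.4685]
Step 14: x=[5.7703] v=[-1.3590]
Step 15: x=[5.5266] v=[-1.2185]
Step 16: x=[5.3166] v=[-1.0501]
Step 17: x=[5.1451] v=[-0.8577]
Step 18: x=[5.0160] v=[-0.6457]
Step 19: x=[4.9322] v=[-0.4190]
Step 20: x=[4.8957] v=[-0.1827]
Step 21: x=[4.9073] v=[0.0578]
First v>=0 after going negative at step 21, time=4.2000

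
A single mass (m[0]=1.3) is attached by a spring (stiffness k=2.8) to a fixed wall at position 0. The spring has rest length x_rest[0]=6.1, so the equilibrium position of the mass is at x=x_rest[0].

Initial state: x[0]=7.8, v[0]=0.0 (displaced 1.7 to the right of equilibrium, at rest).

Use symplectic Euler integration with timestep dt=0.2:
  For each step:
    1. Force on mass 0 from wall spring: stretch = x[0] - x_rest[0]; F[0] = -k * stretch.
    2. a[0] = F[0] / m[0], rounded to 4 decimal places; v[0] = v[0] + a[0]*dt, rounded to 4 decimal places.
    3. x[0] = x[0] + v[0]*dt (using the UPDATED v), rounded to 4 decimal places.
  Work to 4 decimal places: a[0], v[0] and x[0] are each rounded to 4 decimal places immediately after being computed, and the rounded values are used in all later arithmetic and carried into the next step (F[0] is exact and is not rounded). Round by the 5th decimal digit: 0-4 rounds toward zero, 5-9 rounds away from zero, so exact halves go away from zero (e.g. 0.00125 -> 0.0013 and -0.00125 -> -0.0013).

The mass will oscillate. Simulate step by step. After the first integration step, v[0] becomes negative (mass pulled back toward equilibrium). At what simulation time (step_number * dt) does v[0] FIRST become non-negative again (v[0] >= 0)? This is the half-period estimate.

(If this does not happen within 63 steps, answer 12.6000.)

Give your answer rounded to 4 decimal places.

Answer: 2.2000

Derivation:
Step 0: x=[7.8000] v=[0.0000]
Step 1: x=[7.6535] v=[-0.7323]
Step 2: x=[7.3732] v=[-1.4015]
Step 3: x=[6.9832] v=[-1.9500]
Step 4: x=[6.5171] v=[-2.3305]
Step 5: x=[6.0151] v=[-2.5102]
Step 6: x=[5.5204] v=[-2.4736]
Step 7: x=[5.0756] v=[-2.2239]
Step 8: x=[4.7191] v=[-1.7826]
Step 9: x=[4.4815] v=[-1.1878]
Step 10: x=[4.3834] v=[-0.4906]
Step 11: x=[4.4332] v=[0.2489]
First v>=0 after going negative at step 11, time=2.2000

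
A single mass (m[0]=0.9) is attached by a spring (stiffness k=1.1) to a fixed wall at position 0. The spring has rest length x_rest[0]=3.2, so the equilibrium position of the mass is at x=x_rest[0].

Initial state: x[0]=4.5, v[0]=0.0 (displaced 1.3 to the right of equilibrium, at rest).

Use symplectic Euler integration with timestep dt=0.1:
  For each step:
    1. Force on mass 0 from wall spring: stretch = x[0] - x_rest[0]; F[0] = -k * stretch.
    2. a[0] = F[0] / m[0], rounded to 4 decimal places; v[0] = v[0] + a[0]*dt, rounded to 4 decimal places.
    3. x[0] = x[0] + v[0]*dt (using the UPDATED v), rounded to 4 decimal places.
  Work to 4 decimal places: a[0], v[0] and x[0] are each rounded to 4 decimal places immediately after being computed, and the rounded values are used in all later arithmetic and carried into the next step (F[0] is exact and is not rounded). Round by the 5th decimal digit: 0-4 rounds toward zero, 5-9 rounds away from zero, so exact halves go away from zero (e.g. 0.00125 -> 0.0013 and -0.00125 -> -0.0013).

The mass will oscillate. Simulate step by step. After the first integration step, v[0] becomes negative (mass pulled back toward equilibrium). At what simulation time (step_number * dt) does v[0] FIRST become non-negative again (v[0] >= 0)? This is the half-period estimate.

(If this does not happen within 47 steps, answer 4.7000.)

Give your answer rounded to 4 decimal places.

Answer: 2.9000

Derivation:
Step 0: x=[4.5000] v=[0.0000]
Step 1: x=[4.4841] v=[-0.1589]
Step 2: x=[4.4525] v=[-0.3159]
Step 3: x=[4.4056] v=[-0.4690]
Step 4: x=[4.3440] v=[-0.6164]
Step 5: x=[4.2684] v=[-0.7562]
Step 6: x=[4.1797] v=[-0.8868]
Step 7: x=[4.0791] v=[-1.0065]
Step 8: x=[3.9677] v=[-1.1140]
Step 9: x=[3.8469] v=[-1.2078]
Step 10: x=[3.7182] v=[-1.2869]
Step 11: x=[3.5832] v=[-1.3502]
Step 12: x=[3.4435] v=[-1.3970]
Step 13: x=[3.3008] v=[-1.4268]
Step 14: x=[3.1569] v=[-1.4391]
Step 15: x=[3.0135] v=[-1.4338]
Step 16: x=[2.8724] v=[-1.4110]
Step 17: x=[2.7353] v=[-1.3710]
Step 18: x=[2.6039] v=[-1.3142]
Step 19: x=[2.4798] v=[-1.2413]
Step 20: x=[2.3645] v=[-1.1533]
Step 21: x=[2.2594] v=[-1.0512]
Step 22: x=[2.1658] v=[-0.9362]
Step 23: x=[2.0848] v=[-0.8098]
Step 24: x=[2.0175] v=[-0.6735]
Step 25: x=[1.9646] v=[-0.5290]
Step 26: x=[1.9268] v=[-0.3780]
Step 27: x=[1.9046] v=[-0.2224]
Step 28: x=[1.8982] v=[-0.0641]
Step 29: x=[1.9077] v=[0.0950]
First v>=0 after going negative at step 29, time=2.9000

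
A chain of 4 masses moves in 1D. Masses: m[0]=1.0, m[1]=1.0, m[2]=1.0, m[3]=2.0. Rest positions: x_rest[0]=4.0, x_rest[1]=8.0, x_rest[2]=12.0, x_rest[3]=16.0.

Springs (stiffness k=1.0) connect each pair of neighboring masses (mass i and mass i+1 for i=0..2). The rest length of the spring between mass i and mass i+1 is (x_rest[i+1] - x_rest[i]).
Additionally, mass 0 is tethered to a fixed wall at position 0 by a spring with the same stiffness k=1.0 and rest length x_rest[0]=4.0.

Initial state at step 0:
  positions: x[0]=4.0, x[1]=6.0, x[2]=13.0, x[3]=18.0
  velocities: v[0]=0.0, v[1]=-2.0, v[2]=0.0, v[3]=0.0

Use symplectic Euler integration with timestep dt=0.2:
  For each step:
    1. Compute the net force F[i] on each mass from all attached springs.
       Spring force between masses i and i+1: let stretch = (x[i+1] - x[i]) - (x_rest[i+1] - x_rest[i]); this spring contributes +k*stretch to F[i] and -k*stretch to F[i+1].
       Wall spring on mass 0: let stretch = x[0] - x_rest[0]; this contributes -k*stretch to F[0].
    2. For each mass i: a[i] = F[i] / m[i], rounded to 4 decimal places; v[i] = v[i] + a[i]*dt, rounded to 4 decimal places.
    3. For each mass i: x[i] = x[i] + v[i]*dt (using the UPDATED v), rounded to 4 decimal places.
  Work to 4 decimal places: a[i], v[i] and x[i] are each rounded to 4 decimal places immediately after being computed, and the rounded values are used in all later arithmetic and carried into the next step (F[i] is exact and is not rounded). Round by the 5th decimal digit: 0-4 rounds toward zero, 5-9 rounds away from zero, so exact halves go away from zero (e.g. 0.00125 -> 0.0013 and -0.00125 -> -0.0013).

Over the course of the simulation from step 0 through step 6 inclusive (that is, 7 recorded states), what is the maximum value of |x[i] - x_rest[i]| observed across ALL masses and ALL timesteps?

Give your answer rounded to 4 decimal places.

Step 0: x=[4.0000 6.0000 13.0000 18.0000] v=[0.0000 -2.0000 0.0000 0.0000]
Step 1: x=[3.9200 5.8000 12.9200 17.9800] v=[-0.4000 -1.0000 -0.4000 -0.1000]
Step 2: x=[3.7584 5.8096 12.7576 17.9388] v=[-0.8080 0.0480 -0.8120 -0.2060]
Step 3: x=[3.5285 6.0151 12.5245 17.8740] v=[-1.1494 1.0274 -1.1654 -0.3241]
Step 4: x=[3.2569 6.3815 12.2450 17.7822] v=[-1.3578 1.8320 -1.3974 -0.4591]
Step 5: x=[2.9800 6.8575 11.9525 17.6596] v=[-1.3843 2.3798 -1.4627 -0.6128]
Step 6: x=[2.7390 7.3822 11.6844 17.5029] v=[-1.2048 2.6233 -1.3403 -0.7835]
Max displacement = 2.2000

Answer: 2.2000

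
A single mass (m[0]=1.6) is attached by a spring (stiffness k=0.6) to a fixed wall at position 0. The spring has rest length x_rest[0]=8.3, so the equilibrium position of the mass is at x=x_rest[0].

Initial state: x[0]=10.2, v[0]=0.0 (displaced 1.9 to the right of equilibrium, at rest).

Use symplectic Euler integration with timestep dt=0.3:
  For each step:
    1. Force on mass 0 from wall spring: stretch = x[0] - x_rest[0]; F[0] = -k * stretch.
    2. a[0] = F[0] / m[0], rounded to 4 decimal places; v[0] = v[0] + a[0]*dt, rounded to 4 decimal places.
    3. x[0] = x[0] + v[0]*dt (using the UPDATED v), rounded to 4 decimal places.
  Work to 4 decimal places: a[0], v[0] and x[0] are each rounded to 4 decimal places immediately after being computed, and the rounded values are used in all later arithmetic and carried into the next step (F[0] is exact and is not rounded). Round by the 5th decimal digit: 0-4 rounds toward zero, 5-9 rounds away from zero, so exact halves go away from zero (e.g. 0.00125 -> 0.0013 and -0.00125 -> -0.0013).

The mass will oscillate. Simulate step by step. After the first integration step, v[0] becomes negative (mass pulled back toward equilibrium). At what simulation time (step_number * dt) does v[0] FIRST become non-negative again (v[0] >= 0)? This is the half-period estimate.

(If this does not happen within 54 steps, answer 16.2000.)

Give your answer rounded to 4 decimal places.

Answer: 5.4000

Derivation:
Step 0: x=[10.2000] v=[0.0000]
Step 1: x=[10.1359] v=[-0.2138]
Step 2: x=[10.0098] v=[-0.4204]
Step 3: x=[9.8260] v=[-0.6128]
Step 4: x=[9.5907] v=[-0.7845]
Step 5: x=[9.3118] v=[-0.9297]
Step 6: x=[8.9988] v=[-1.0435]
Step 7: x=[8.6622] v=[-1.1221]
Step 8: x=[8.3134] v=[-1.1628]
Step 9: x=[7.9641] v=[-1.1643]
Step 10: x=[7.6262] v=[-1.1265]
Step 11: x=[7.3110] v=[-1.0507]
Step 12: x=[7.0292] v=[-0.9394]
Step 13: x=[6.7903] v=[-0.7964]
Step 14: x=[6.6023] v=[-0.6266]
Step 15: x=[6.4716] v=[-0.4356]
Step 16: x=[6.4026] v=[-0.2299]
Step 17: x=[6.3977] v=[-0.0165]
Step 18: x=[6.4570] v=[0.1975]
First v>=0 after going negative at step 18, time=5.4000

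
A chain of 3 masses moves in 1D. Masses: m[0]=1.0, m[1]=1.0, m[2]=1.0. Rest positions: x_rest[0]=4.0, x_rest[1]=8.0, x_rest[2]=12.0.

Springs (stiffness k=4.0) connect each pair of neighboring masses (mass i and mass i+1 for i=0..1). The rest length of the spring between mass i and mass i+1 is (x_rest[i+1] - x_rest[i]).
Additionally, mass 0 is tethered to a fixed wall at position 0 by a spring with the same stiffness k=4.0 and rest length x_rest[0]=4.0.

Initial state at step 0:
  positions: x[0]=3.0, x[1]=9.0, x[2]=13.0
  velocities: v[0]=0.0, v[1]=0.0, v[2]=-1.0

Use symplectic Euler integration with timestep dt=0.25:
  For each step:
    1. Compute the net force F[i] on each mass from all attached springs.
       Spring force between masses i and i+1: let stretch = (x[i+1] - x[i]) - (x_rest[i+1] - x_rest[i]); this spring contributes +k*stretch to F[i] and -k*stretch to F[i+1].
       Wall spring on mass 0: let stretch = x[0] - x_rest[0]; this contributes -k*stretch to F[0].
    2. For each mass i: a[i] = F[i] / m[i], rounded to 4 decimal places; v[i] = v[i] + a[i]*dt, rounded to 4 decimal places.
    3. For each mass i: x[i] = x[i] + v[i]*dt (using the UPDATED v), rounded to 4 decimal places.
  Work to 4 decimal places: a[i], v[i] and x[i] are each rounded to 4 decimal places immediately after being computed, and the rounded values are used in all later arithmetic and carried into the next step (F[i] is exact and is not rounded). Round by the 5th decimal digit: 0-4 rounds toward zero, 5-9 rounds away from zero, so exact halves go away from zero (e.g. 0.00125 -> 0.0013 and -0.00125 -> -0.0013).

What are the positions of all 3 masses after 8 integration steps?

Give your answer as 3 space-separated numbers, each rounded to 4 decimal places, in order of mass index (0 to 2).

Step 0: x=[3.0000 9.0000 13.0000] v=[0.0000 0.0000 -1.0000]
Step 1: x=[3.7500 8.5000 12.7500] v=[3.0000 -2.0000 -1.0000]
Step 2: x=[4.7500 7.8750 12.4375] v=[4.0000 -2.5000 -1.2500]
Step 3: x=[5.3438 7.6094 11.9844] v=[2.3750 -1.0625 -1.8125]
Step 4: x=[5.1680 7.8711 11.4375] v=[-0.7032 1.0469 -2.1875]
Step 5: x=[4.3760 8.3487 10.9990] v=[-3.1681 1.9102 -1.7539]
Step 6: x=[3.4832 8.4957 10.8980] v=[-3.5714 0.5878 -0.4042]
Step 7: x=[2.9727 7.9901 11.1964] v=[-2.0421 -2.0224 1.1935]
Step 8: x=[2.9734 7.0317 11.6932] v=[0.0026 -3.8335 1.9872]

Answer: 2.9734 7.0317 11.6932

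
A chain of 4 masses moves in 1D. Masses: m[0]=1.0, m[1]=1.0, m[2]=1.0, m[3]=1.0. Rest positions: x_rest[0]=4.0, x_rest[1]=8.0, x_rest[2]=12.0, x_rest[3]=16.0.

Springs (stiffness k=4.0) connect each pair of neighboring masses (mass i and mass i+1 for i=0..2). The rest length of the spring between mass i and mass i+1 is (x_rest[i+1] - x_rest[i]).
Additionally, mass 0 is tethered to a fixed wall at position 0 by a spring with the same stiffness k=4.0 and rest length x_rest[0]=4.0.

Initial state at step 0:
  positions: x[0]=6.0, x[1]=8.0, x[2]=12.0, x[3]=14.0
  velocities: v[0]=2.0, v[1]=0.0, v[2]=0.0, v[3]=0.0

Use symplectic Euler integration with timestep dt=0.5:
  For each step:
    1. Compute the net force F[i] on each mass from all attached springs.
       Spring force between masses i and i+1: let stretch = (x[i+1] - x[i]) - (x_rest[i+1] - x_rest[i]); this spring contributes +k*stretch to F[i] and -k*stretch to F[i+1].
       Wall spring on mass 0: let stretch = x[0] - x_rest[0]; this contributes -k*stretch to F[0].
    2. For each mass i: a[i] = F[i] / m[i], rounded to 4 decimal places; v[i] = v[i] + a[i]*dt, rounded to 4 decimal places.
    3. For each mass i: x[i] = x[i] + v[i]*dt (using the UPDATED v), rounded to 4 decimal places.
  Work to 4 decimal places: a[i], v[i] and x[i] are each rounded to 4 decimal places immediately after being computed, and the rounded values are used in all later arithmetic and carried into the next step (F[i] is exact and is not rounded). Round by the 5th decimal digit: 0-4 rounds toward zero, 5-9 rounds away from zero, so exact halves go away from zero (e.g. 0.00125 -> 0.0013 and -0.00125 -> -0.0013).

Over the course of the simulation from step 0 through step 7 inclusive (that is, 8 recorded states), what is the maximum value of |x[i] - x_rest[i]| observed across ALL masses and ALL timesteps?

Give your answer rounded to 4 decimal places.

Step 0: x=[6.0000 8.0000 12.0000 14.0000] v=[2.0000 0.0000 0.0000 0.0000]
Step 1: x=[3.0000 10.0000 10.0000 16.0000] v=[-6.0000 4.0000 -4.0000 4.0000]
Step 2: x=[4.0000 5.0000 14.0000 16.0000] v=[2.0000 -10.0000 8.0000 0.0000]
Step 3: x=[2.0000 8.0000 11.0000 18.0000] v=[-4.0000 6.0000 -6.0000 4.0000]
Step 4: x=[4.0000 8.0000 12.0000 17.0000] v=[4.0000 0.0000 2.0000 -2.0000]
Step 5: x=[6.0000 8.0000 14.0000 15.0000] v=[4.0000 0.0000 4.0000 -4.0000]
Step 6: x=[4.0000 12.0000 11.0000 16.0000] v=[-4.0000 8.0000 -6.0000 2.0000]
Step 7: x=[6.0000 7.0000 14.0000 16.0000] v=[4.0000 -10.0000 6.0000 0.0000]
Max displacement = 4.0000

Answer: 4.0000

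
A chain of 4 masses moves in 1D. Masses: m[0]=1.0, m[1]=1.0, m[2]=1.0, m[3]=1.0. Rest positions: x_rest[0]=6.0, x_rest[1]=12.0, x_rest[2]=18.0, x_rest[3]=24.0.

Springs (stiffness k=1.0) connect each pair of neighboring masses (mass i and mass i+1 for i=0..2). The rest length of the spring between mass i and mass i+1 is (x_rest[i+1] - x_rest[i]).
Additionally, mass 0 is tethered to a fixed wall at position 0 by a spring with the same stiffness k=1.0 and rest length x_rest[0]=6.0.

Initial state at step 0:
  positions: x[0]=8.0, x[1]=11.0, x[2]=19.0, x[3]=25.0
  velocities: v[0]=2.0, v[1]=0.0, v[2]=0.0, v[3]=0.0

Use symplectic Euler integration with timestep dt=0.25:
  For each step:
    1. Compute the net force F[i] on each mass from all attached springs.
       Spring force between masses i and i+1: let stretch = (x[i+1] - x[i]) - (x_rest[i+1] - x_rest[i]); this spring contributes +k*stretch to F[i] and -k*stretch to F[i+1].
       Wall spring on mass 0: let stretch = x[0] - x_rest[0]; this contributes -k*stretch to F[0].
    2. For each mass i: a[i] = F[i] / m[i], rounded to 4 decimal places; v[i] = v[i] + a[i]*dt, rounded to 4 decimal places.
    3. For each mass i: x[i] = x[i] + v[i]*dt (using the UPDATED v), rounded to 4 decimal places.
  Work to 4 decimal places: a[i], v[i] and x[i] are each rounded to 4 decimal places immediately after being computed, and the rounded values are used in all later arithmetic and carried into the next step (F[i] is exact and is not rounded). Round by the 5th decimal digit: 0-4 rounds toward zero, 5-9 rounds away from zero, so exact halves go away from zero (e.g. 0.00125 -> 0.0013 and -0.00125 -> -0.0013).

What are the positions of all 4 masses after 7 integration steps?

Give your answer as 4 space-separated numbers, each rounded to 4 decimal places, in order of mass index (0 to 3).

Answer: 5.6177 14.8464 18.5295 24.4821

Derivation:
Step 0: x=[8.0000 11.0000 19.0000 25.0000] v=[2.0000 0.0000 0.0000 0.0000]
Step 1: x=[8.1875 11.3125 18.8750 25.0000] v=[0.7500 1.2500 -0.5000 0.0000]
Step 2: x=[8.0586 11.9024 18.6602 24.9922] v=[-0.5156 2.3594 -0.8594 -0.0313]
Step 3: x=[7.6663 12.6744 18.4187 24.9636] v=[-1.5693 3.0879 -0.9659 -0.1143]
Step 4: x=[7.1078 13.4924 18.2273 24.9010] v=[-2.2339 3.2720 -0.7658 -0.2505]
Step 5: x=[6.5041 14.2073 18.1570 24.7963] v=[-2.4147 2.8596 -0.2811 -0.4189]
Step 6: x=[5.9754 14.6876 18.2548 24.6516] v=[-2.1149 1.9212 0.3913 -0.5787]
Step 7: x=[5.6177 14.8464 18.5295 24.4821] v=[-1.4307 0.6350 1.0987 -0.6779]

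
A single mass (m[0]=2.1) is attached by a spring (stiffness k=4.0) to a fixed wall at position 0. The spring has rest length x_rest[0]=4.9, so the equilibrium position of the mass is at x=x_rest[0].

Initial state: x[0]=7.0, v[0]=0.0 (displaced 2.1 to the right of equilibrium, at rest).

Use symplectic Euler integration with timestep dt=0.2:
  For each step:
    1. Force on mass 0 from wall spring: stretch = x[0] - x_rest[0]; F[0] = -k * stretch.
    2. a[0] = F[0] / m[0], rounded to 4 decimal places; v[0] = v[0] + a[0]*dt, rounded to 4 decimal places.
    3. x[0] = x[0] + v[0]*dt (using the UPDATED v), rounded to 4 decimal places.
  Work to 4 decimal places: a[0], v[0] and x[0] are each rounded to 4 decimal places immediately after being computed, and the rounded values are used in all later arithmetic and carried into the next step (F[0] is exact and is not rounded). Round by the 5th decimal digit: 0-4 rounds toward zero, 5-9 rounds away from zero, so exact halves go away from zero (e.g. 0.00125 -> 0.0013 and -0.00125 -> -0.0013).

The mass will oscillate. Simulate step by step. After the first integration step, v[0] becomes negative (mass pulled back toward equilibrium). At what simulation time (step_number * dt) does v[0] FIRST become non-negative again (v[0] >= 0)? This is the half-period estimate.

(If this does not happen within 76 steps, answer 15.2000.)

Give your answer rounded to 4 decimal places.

Step 0: x=[7.0000] v=[0.0000]
Step 1: x=[6.8400] v=[-0.8000]
Step 2: x=[6.5322] v=[-1.5390]
Step 3: x=[6.1000] v=[-2.1608]
Step 4: x=[5.5764] v=[-2.6179]
Step 5: x=[5.0013] v=[-2.8756]
Step 6: x=[4.4185] v=[-2.9142]
Step 7: x=[3.8723] v=[-2.7308]
Step 8: x=[3.4044] v=[-2.3393]
Step 9: x=[3.0505] v=[-1.7695]
Step 10: x=[2.8375] v=[-1.0649]
Step 11: x=[2.7817] v=[-0.2792]
Step 12: x=[2.8873] v=[0.5278]
First v>=0 after going negative at step 12, time=2.4000

Answer: 2.4000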